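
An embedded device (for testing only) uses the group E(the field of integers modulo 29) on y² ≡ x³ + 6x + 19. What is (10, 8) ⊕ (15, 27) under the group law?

(10, 8) + (15, 27). λ = (27 - 8)/(15 - 10) ≡ 19/5 mod 29. 5⁻¹ ≡ 6 (mod 29), so λ ≡ 27.
  x = λ² - 10 - 15 = 729 - 25 ≡ 8; y = λ·(10 - 8) - 8 ≡ 17. → (8, 17)

(8, 17)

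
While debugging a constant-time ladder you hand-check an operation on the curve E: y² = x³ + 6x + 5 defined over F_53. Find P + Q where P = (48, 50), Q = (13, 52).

(48, 50) + (13, 52). λ = (52 - 50)/(13 - 48) ≡ 2/18 mod 53. 18⁻¹ ≡ 3 (mod 53) since 18·3 = 54 ≡ 1, so λ ≡ 6.
  x = λ² - 48 - 13 = 36 - 61 ≡ 28; y = λ·(48 - 28) - 50 ≡ 17. → (28, 17)

(28, 17)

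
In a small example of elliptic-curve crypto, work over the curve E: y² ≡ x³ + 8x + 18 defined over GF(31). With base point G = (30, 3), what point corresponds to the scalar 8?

Double-and-add on 8 = (1000)₂. Start with G = (30, 3) for the leading 1-bit.
double: tangent at (30, 3): λ = (3·30² + 8)/(2·3) ≡ 11/6. 6⁻¹ ≡ 26 (mod 31), so λ ≡ 11·26 ≡ 7.
  x = λ² - 30 - 30 = 49 - 60 ≡ 20; y = λ·(30 - 20) - 3 ≡ 5. → (20, 5)
double: tangent at (20, 5): λ = (3·20² + 8)/(2·5) ≡ 30/10. 10⁻¹ ≡ 28 (mod 31), so λ ≡ 30·28 ≡ 3.
  x = λ² - 20 - 20 = 9 - 40 ≡ 0; y = λ·(20 - 0) - 5 ≡ 24. → (0, 24)
double: tangent at (0, 24): λ = (3·0² + 8)/(2·24) ≡ 8/17. 17⁻¹ ≡ 11 (mod 31), so λ ≡ 8·11 ≡ 26.
  x = λ² - 0 - 0 = 676 - 0 ≡ 25; y = λ·(0 - 25) - 24 ≡ 8. → (25, 8)

(25, 8)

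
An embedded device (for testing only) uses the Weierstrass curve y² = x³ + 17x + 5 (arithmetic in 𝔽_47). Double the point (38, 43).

(5, 36)

tangent at (38, 43): λ = (3·38² + 17)/(2·43) ≡ 25/39. 39⁻¹ ≡ 41 (mod 47) since 39·41 = 1599 ≡ 1, so λ ≡ 25·41 ≡ 38.
  x = λ² - 38 - 38 = 1444 - 76 ≡ 5; y = λ·(38 - 5) - 43 ≡ 36. → (5, 36)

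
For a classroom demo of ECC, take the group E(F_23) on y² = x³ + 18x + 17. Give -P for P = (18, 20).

-(18, 20) = (18, -20 mod 23) = (18, 3).

(18, 3)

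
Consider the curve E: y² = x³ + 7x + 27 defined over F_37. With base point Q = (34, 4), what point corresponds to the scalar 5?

(3, 36)

Repeated addition: build up to 5Q.
2Q: tangent at (34, 4): λ = (3·34² + 7)/(2·4) ≡ 34/8. 8⁻¹ ≡ 14 (mod 37) since 8·14 = 112 ≡ 1, so λ ≡ 34·14 ≡ 32.
  x = λ² - 34 - 34 = 1024 - 68 ≡ 31; y = λ·(34 - 31) - 4 ≡ 18. → (31, 18)
3Q: (31, 18) + (34, 4). λ = (4 - 18)/(34 - 31) ≡ 23/3 mod 37. 3⁻¹ ≡ 25 (mod 37), so λ ≡ 20.
  x = λ² - 31 - 34 = 400 - 65 ≡ 2; y = λ·(31 - 2) - 18 ≡ 7. → (2, 7)
4Q: (2, 7) + (34, 4). λ = (4 - 7)/(34 - 2) ≡ 34/32 mod 37. 32⁻¹ ≡ 22 (mod 37), so λ ≡ 8.
  x = λ² - 2 - 34 = 64 - 36 ≡ 28; y = λ·(2 - 28) - 7 ≡ 7. → (28, 7)
5Q: (28, 7) + (34, 4). λ = (4 - 7)/(34 - 28) ≡ 34/6 mod 37. 6⁻¹ ≡ 31 (mod 37), so λ ≡ 18.
  x = λ² - 28 - 34 = 324 - 62 ≡ 3; y = λ·(28 - 3) - 7 ≡ 36. → (3, 36)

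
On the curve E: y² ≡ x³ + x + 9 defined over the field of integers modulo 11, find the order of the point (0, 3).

2P: tangent at (0, 3): λ = (3·0² + 1)/(2·3) ≡ 1/6. 6⁻¹ ≡ 2 (mod 11), so λ ≡ 1·2 ≡ 2.
  x = λ² - 0 - 0 = 4 - 0 ≡ 4; y = λ·(0 - 4) - 3 ≡ 0. → (4, 0)
3P: (4, 0) + (0, 3). λ = (3 - 0)/(0 - 4) ≡ 3/7 mod 11. 7⁻¹ ≡ 8 (mod 11) since 7·8 = 56 ≡ 1, so λ ≡ 2.
  x = λ² - 4 - 0 = 4 - 4 ≡ 0; y = λ·(4 - 0) - 0 ≡ 8. → (0, 8)
4P: (0, 8) + (0, 3): same x and y₁ ≡ -y₂, so the sum is ∞.
4P = ∞, so the order is 4.

4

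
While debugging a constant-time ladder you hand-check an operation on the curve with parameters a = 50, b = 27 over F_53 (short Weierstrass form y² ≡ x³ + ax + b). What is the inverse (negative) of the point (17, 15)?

-(17, 15) = (17, -15 mod 53) = (17, 38).

(17, 38)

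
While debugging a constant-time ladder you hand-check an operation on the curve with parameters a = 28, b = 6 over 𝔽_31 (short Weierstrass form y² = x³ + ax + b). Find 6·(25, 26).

Write G = (25, 26).
Double-and-add on 6 = (110)₂. Start with G = (25, 26) for the leading 1-bit.
double: tangent at (25, 26): λ = (3·25² + 28)/(2·26) ≡ 12/21. 21⁻¹ ≡ 3 (mod 31) since 21·3 = 63 ≡ 1, so λ ≡ 12·3 ≡ 5.
  x = λ² - 25 - 25 = 25 - 50 ≡ 6; y = λ·(25 - 6) - 26 ≡ 7. → (6, 7)
add G: (6, 7) + (25, 26). λ = (26 - 7)/(25 - 6) ≡ 19/19 mod 31. 19⁻¹ ≡ 18 (mod 31), so λ ≡ 1.
  x = λ² - 6 - 25 = 1 - 31 ≡ 1; y = λ·(6 - 1) - 7 ≡ 29. → (1, 29)
double: tangent at (1, 29): λ = (3·1² + 28)/(2·29) ≡ 0/27. 27⁻¹ ≡ 23 (mod 31) since 27·23 = 621 ≡ 1, so λ ≡ 0·23 ≡ 0.
  x = λ² - 1 - 1 = 0 - 2 ≡ 29; y = λ·(1 - 29) - 29 ≡ 2. → (29, 2)

(29, 2)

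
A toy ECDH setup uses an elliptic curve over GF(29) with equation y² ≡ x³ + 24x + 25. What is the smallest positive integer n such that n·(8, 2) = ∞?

2P: tangent at (8, 2): λ = (3·8² + 24)/(2·2) ≡ 13/4. 4⁻¹ ≡ 22 (mod 29), so λ ≡ 13·22 ≡ 25.
  x = λ² - 8 - 8 = 625 - 16 ≡ 0; y = λ·(8 - 0) - 2 ≡ 24. → (0, 24)
3P: (0, 24) + (8, 2). λ = (2 - 24)/(8 - 0) ≡ 7/8 mod 29. 8⁻¹ ≡ 11 (mod 29) since 8·11 = 88 ≡ 1, so λ ≡ 19.
  x = λ² - 0 - 8 = 361 - 8 ≡ 5; y = λ·(0 - 5) - 24 ≡ 26. → (5, 26)
4P: (5, 26) + (8, 2). λ = (2 - 26)/(8 - 5) ≡ 5/3 mod 29. 3⁻¹ ≡ 10 (mod 29), so λ ≡ 21.
  x = λ² - 5 - 8 = 441 - 13 ≡ 22; y = λ·(5 - 22) - 26 ≡ 23. → (22, 23)
5P: (22, 23) + (8, 2). λ = (2 - 23)/(8 - 22) ≡ 8/15 mod 29. 15⁻¹ ≡ 2 (mod 29), so λ ≡ 16.
  x = λ² - 22 - 8 = 256 - 30 ≡ 23; y = λ·(22 - 23) - 23 ≡ 19. → (23, 19)
6P: (23, 19) + (8, 2). λ = (2 - 19)/(8 - 23) ≡ 12/14 mod 29. 14⁻¹ ≡ 27 (mod 29) since 14·27 = 378 ≡ 1, so λ ≡ 5.
  x = λ² - 23 - 8 = 25 - 31 ≡ 23; y = λ·(23 - 23) - 19 ≡ 10. → (23, 10)
7P: (23, 10) + (8, 2). λ = (2 - 10)/(8 - 23) ≡ 21/14 mod 29. 14⁻¹ ≡ 27 (mod 29), so λ ≡ 16.
  x = λ² - 23 - 8 = 256 - 31 ≡ 22; y = λ·(23 - 22) - 10 ≡ 6. → (22, 6)
8P: (22, 6) + (8, 2). λ = (2 - 6)/(8 - 22) ≡ 25/15 mod 29. 15⁻¹ ≡ 2 (mod 29), so λ ≡ 21.
  x = λ² - 22 - 8 = 441 - 30 ≡ 5; y = λ·(22 - 5) - 6 ≡ 3. → (5, 3)
9P: (5, 3) + (8, 2). λ = (2 - 3)/(8 - 5) ≡ 28/3 mod 29. 3⁻¹ ≡ 10 (mod 29) since 3·10 = 30 ≡ 1, so λ ≡ 19.
  x = λ² - 5 - 8 = 361 - 13 ≡ 0; y = λ·(5 - 0) - 3 ≡ 5. → (0, 5)
10P: (0, 5) + (8, 2). λ = (2 - 5)/(8 - 0) ≡ 26/8 mod 29. 8⁻¹ ≡ 11 (mod 29) since 8·11 = 88 ≡ 1, so λ ≡ 25.
  x = λ² - 0 - 8 = 625 - 8 ≡ 8; y = λ·(0 - 8) - 5 ≡ 27. → (8, 27)
11P: (8, 27) + (8, 2): same x and y₁ ≡ -y₂, so the sum is ∞.
11P = ∞, so the order is 11.

11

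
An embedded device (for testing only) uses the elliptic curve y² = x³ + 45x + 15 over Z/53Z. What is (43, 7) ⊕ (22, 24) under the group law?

(43, 7) + (22, 24). λ = (24 - 7)/(22 - 43) ≡ 17/32 mod 53. 32⁻¹ ≡ 5 (mod 53), so λ ≡ 32.
  x = λ² - 43 - 22 = 1024 - 65 ≡ 5; y = λ·(43 - 5) - 7 ≡ 43. → (5, 43)

(5, 43)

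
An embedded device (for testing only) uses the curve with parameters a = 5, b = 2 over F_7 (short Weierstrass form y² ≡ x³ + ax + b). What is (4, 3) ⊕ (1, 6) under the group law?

(4, 3) + (1, 6). λ = (6 - 3)/(1 - 4) ≡ 3/4 mod 7. 4⁻¹ ≡ 2 (mod 7), so λ ≡ 6.
  x = λ² - 4 - 1 = 36 - 5 ≡ 3; y = λ·(4 - 3) - 3 ≡ 3. → (3, 3)

(3, 3)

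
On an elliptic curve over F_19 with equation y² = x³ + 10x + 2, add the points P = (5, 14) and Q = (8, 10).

(5, 14) + (8, 10). λ = (10 - 14)/(8 - 5) ≡ 15/3 mod 19. 3⁻¹ ≡ 13 (mod 19), so λ ≡ 5.
  x = λ² - 5 - 8 = 25 - 13 ≡ 12; y = λ·(5 - 12) - 14 ≡ 8. → (12, 8)

(12, 8)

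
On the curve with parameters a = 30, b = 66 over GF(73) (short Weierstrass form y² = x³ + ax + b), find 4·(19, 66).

Write Q = (19, 66).
Double-and-add on 4 = (100)₂. Start with Q = (19, 66) for the leading 1-bit.
double: tangent at (19, 66): λ = (3·19² + 30)/(2·66) ≡ 18/59. 59⁻¹ ≡ 26 (mod 73), so λ ≡ 18·26 ≡ 30.
  x = λ² - 19 - 19 = 900 - 38 ≡ 59; y = λ·(19 - 59) - 66 ≡ 48. → (59, 48)
double: tangent at (59, 48): λ = (3·59² + 30)/(2·48) ≡ 34/23. 23⁻¹ ≡ 54 (mod 73), so λ ≡ 34·54 ≡ 11.
  x = λ² - 59 - 59 = 121 - 118 ≡ 3; y = λ·(59 - 3) - 48 ≡ 57. → (3, 57)

(3, 57)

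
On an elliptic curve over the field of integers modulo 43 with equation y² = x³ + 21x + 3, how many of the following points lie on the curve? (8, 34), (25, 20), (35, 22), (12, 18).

2

(8, 34): 34² ≡ 38, rhs ≡ 38 → on.
(25, 20): 20² ≡ 13, rhs ≡ 28 → off.
(35, 22): 22² ≡ 11, rhs ≡ 11 → on.
(12, 18): 18² ≡ 23, rhs ≡ 5 → off.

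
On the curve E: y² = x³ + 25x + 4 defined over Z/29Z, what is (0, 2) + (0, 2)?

tangent at (0, 2): λ = (3·0² + 25)/(2·2) ≡ 25/4. 4⁻¹ ≡ 22 (mod 29), so λ ≡ 25·22 ≡ 28.
  x = λ² - 0 - 0 = 784 - 0 ≡ 1; y = λ·(0 - 1) - 2 ≡ 28. → (1, 28)

(1, 28)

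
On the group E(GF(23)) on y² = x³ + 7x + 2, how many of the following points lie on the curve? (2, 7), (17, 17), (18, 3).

0

(2, 7): 7² ≡ 3, rhs ≡ 1 → off.
(17, 17): 17² ≡ 13, rhs ≡ 20 → off.
(18, 3): 3² ≡ 9, rhs ≡ 3 → off.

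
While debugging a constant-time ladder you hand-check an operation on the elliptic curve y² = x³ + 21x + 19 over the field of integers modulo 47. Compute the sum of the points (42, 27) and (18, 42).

(41, 37)

(42, 27) + (18, 42). λ = (42 - 27)/(18 - 42) ≡ 15/23 mod 47. 23⁻¹ ≡ 45 (mod 47), so λ ≡ 17.
  x = λ² - 42 - 18 = 289 - 60 ≡ 41; y = λ·(42 - 41) - 27 ≡ 37. → (41, 37)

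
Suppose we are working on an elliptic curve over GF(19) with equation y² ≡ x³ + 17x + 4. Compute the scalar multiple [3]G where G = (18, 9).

(15, 9)

Repeated addition: build up to 3G.
2G: tangent at (18, 9): λ = (3·18² + 17)/(2·9) ≡ 1/18. 18⁻¹ ≡ 18 (mod 19), so λ ≡ 1·18 ≡ 18.
  x = λ² - 18 - 18 = 324 - 36 ≡ 3; y = λ·(18 - 3) - 9 ≡ 14. → (3, 14)
3G: (3, 14) + (18, 9). λ = (9 - 14)/(18 - 3) ≡ 14/15 mod 19. 15⁻¹ ≡ 14 (mod 19) since 15·14 = 210 ≡ 1, so λ ≡ 6.
  x = λ² - 3 - 18 = 36 - 21 ≡ 15; y = λ·(3 - 15) - 14 ≡ 9. → (15, 9)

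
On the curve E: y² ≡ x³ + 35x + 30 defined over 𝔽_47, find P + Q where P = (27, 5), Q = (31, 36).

(5, 1)

(27, 5) + (31, 36). λ = (36 - 5)/(31 - 27) ≡ 31/4 mod 47. 4⁻¹ ≡ 12 (mod 47), so λ ≡ 43.
  x = λ² - 27 - 31 = 1849 - 58 ≡ 5; y = λ·(27 - 5) - 5 ≡ 1. → (5, 1)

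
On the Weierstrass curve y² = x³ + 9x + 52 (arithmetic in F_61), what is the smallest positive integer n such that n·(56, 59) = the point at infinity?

2P: tangent at (56, 59): λ = (3·56² + 9)/(2·59) ≡ 23/57. 57⁻¹ ≡ 15 (mod 61) since 57·15 = 855 ≡ 1, so λ ≡ 23·15 ≡ 40.
  x = λ² - 56 - 56 = 1600 - 112 ≡ 24; y = λ·(56 - 24) - 59 ≡ 1. → (24, 1)
3P: (24, 1) + (56, 59). λ = (59 - 1)/(56 - 24) ≡ 58/32 mod 61. 32⁻¹ ≡ 21 (mod 61), so λ ≡ 59.
  x = λ² - 24 - 56 = 3481 - 80 ≡ 46; y = λ·(24 - 46) - 1 ≡ 43. → (46, 43)
4P: (46, 43) + (56, 59). λ = (59 - 43)/(56 - 46) ≡ 16/10 mod 61. 10⁻¹ ≡ 55 (mod 61) since 10·55 = 550 ≡ 1, so λ ≡ 26.
  x = λ² - 46 - 56 = 676 - 102 ≡ 25; y = λ·(46 - 25) - 43 ≡ 15. → (25, 15)
5P: (25, 15) + (56, 59). λ = (59 - 15)/(56 - 25) ≡ 44/31 mod 61. 31⁻¹ ≡ 2 (mod 61), so λ ≡ 27.
  x = λ² - 25 - 56 = 729 - 81 ≡ 38; y = λ·(25 - 38) - 15 ≡ 0. → (38, 0)
6P: (38, 0) + (56, 59). λ = (59 - 0)/(56 - 38) ≡ 59/18 mod 61. 18⁻¹ ≡ 17 (mod 61), so λ ≡ 27.
  x = λ² - 38 - 56 = 729 - 94 ≡ 25; y = λ·(38 - 25) - 0 ≡ 46. → (25, 46)
7P: (25, 46) + (56, 59). λ = (59 - 46)/(56 - 25) ≡ 13/31 mod 61. 31⁻¹ ≡ 2 (mod 61) since 31·2 = 62 ≡ 1, so λ ≡ 26.
  x = λ² - 25 - 56 = 676 - 81 ≡ 46; y = λ·(25 - 46) - 46 ≡ 18. → (46, 18)
8P: (46, 18) + (56, 59). λ = (59 - 18)/(56 - 46) ≡ 41/10 mod 61. 10⁻¹ ≡ 55 (mod 61), so λ ≡ 59.
  x = λ² - 46 - 56 = 3481 - 102 ≡ 24; y = λ·(46 - 24) - 18 ≡ 60. → (24, 60)
9P: (24, 60) + (56, 59). λ = (59 - 60)/(56 - 24) ≡ 60/32 mod 61. 32⁻¹ ≡ 21 (mod 61) since 32·21 = 672 ≡ 1, so λ ≡ 40.
  x = λ² - 24 - 56 = 1600 - 80 ≡ 56; y = λ·(24 - 56) - 60 ≡ 2. → (56, 2)
10P: (56, 2) + (56, 59): same x and y₁ ≡ -y₂, so the sum is the point at infinity.
10P = the point at infinity, so the order is 10.

10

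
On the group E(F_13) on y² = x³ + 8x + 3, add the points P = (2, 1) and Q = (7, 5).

(1, 5)

(2, 1) + (7, 5). λ = (5 - 1)/(7 - 2) ≡ 4/5 mod 13. 5⁻¹ ≡ 8 (mod 13), so λ ≡ 6.
  x = λ² - 2 - 7 = 36 - 9 ≡ 1; y = λ·(2 - 1) - 1 ≡ 5. → (1, 5)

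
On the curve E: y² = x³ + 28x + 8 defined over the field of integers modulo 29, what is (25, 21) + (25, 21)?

(7, 24)

tangent at (25, 21): λ = (3·25² + 28)/(2·21) ≡ 18/13. 13⁻¹ ≡ 9 (mod 29), so λ ≡ 18·9 ≡ 17.
  x = λ² - 25 - 25 = 289 - 50 ≡ 7; y = λ·(25 - 7) - 21 ≡ 24. → (7, 24)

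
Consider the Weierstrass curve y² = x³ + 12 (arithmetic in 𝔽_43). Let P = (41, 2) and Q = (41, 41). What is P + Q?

O

The two points share x = 41 and their y-coordinates satisfy 2 + 41 ≡ 0 (mod 43), so they are inverses. Their sum is O.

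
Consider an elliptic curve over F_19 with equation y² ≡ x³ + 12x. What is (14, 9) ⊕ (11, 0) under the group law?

(3, 5)

(14, 9) + (11, 0). λ = (0 - 9)/(11 - 14) ≡ 10/16 mod 19. 16⁻¹ ≡ 6 (mod 19), so λ ≡ 3.
  x = λ² - 14 - 11 = 9 - 25 ≡ 3; y = λ·(14 - 3) - 9 ≡ 5. → (3, 5)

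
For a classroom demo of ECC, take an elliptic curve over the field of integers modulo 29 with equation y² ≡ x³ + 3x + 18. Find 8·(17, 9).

(3, 24)

Write Q = (17, 9).
Double-and-add on 8 = (1000)₂. Start with Q = (17, 9) for the leading 1-bit.
double: tangent at (17, 9): λ = (3·17² + 3)/(2·9) ≡ 0/18. 18⁻¹ ≡ 21 (mod 29), so λ ≡ 0·21 ≡ 0.
  x = λ² - 17 - 17 = 0 - 34 ≡ 24; y = λ·(17 - 24) - 9 ≡ 20. → (24, 20)
double: tangent at (24, 20): λ = (3·24² + 3)/(2·20) ≡ 20/11. 11⁻¹ ≡ 8 (mod 29) since 11·8 = 88 ≡ 1, so λ ≡ 20·8 ≡ 15.
  x = λ² - 24 - 24 = 225 - 48 ≡ 3; y = λ·(24 - 3) - 20 ≡ 5. → (3, 5)
double: tangent at (3, 5): λ = (3·3² + 3)/(2·5) ≡ 1/10. 10⁻¹ ≡ 3 (mod 29), so λ ≡ 1·3 ≡ 3.
  x = λ² - 3 - 3 = 9 - 6 ≡ 3; y = λ·(3 - 3) - 5 ≡ 24. → (3, 24)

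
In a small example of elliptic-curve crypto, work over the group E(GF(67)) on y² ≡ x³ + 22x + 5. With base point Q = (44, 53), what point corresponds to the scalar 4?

(46, 59)

Repeated addition: build up to 4Q.
2Q: tangent at (44, 53): λ = (3·44² + 22)/(2·53) ≡ 1/39. 39⁻¹ ≡ 55 (mod 67), so λ ≡ 1·55 ≡ 55.
  x = λ² - 44 - 44 = 3025 - 88 ≡ 56; y = λ·(44 - 56) - 53 ≡ 24. → (56, 24)
3Q: (56, 24) + (44, 53). λ = (53 - 24)/(44 - 56) ≡ 29/55 mod 67. 55⁻¹ ≡ 39 (mod 67), so λ ≡ 59.
  x = λ² - 56 - 44 = 3481 - 100 ≡ 31; y = λ·(56 - 31) - 24 ≡ 44. → (31, 44)
4Q: (31, 44) + (44, 53). λ = (53 - 44)/(44 - 31) ≡ 9/13 mod 67. 13⁻¹ ≡ 31 (mod 67) since 13·31 = 403 ≡ 1, so λ ≡ 11.
  x = λ² - 31 - 44 = 121 - 75 ≡ 46; y = λ·(31 - 46) - 44 ≡ 59. → (46, 59)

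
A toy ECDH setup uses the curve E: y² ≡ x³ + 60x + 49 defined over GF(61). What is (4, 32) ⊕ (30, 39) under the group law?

(49, 38)

(4, 32) + (30, 39). λ = (39 - 32)/(30 - 4) ≡ 7/26 mod 61. 26⁻¹ ≡ 54 (mod 61), so λ ≡ 12.
  x = λ² - 4 - 30 = 144 - 34 ≡ 49; y = λ·(4 - 49) - 32 ≡ 38. → (49, 38)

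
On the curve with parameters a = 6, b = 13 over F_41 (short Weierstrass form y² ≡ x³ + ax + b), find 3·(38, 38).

Write G = (38, 38).
Repeated addition: build up to 3G.
2G: tangent at (38, 38): λ = (3·38² + 6)/(2·38) ≡ 33/35. 35⁻¹ ≡ 34 (mod 41), so λ ≡ 33·34 ≡ 15.
  x = λ² - 38 - 38 = 225 - 76 ≡ 26; y = λ·(38 - 26) - 38 ≡ 19. → (26, 19)
3G: (26, 19) + (38, 38). λ = (38 - 19)/(38 - 26) ≡ 19/12 mod 41. 12⁻¹ ≡ 24 (mod 41), so λ ≡ 5.
  x = λ² - 26 - 38 = 25 - 64 ≡ 2; y = λ·(26 - 2) - 19 ≡ 19. → (2, 19)

(2, 19)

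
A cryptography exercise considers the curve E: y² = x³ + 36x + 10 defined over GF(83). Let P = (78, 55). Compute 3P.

Repeated addition: build up to 3P.
2P: tangent at (78, 55): λ = (3·78² + 36)/(2·55) ≡ 28/27. 27⁻¹ ≡ 40 (mod 83) since 27·40 = 1080 ≡ 1, so λ ≡ 28·40 ≡ 41.
  x = λ² - 78 - 78 = 1681 - 156 ≡ 31; y = λ·(78 - 31) - 55 ≡ 46. → (31, 46)
3P: (31, 46) + (78, 55). λ = (55 - 46)/(78 - 31) ≡ 9/47 mod 83. 47⁻¹ ≡ 53 (mod 83), so λ ≡ 62.
  x = λ² - 31 - 78 = 3844 - 109 ≡ 0; y = λ·(31 - 0) - 46 ≡ 50. → (0, 50)

(0, 50)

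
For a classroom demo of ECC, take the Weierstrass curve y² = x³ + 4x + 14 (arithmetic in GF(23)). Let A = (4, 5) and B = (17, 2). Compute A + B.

(4, 5) + (17, 2). λ = (2 - 5)/(17 - 4) ≡ 20/13 mod 23. 13⁻¹ ≡ 16 (mod 23) since 13·16 = 208 ≡ 1, so λ ≡ 21.
  x = λ² - 4 - 17 = 441 - 21 ≡ 6; y = λ·(4 - 6) - 5 ≡ 22. → (6, 22)

(6, 22)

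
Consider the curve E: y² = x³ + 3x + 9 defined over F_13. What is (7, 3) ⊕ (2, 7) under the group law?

(1, 0)

(7, 3) + (2, 7). λ = (7 - 3)/(2 - 7) ≡ 4/8 mod 13. 8⁻¹ ≡ 5 (mod 13) since 8·5 = 40 ≡ 1, so λ ≡ 7.
  x = λ² - 7 - 2 = 49 - 9 ≡ 1; y = λ·(7 - 1) - 3 ≡ 0. → (1, 0)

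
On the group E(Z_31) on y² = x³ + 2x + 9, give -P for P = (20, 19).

(20, 12)

-(20, 19) = (20, -19 mod 31) = (20, 12).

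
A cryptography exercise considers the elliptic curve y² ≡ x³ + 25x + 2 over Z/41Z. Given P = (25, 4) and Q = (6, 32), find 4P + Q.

First 4P:
Double-and-add on 4 = (100)₂. Start with P = (25, 4) for the leading 1-bit.
double: tangent at (25, 4): λ = (3·25² + 25)/(2·4) ≡ 14/8. 8⁻¹ ≡ 36 (mod 41) since 8·36 = 288 ≡ 1, so λ ≡ 14·36 ≡ 12.
  x = λ² - 25 - 25 = 144 - 50 ≡ 12; y = λ·(25 - 12) - 4 ≡ 29. → (12, 29)
double: tangent at (12, 29): λ = (3·12² + 25)/(2·29) ≡ 6/17. 17⁻¹ ≡ 29 (mod 41), so λ ≡ 6·29 ≡ 10.
  x = λ² - 12 - 12 = 100 - 24 ≡ 35; y = λ·(12 - 35) - 29 ≡ 28. → (35, 28)
4P = (35, 28).
Finally 4P + Q:
(35, 28) + (6, 32). λ = (32 - 28)/(6 - 35) ≡ 4/12 mod 41. 12⁻¹ ≡ 24 (mod 41) since 12·24 = 288 ≡ 1, so λ ≡ 14.
  x = λ² - 35 - 6 = 196 - 41 ≡ 32; y = λ·(35 - 32) - 28 ≡ 14. → (32, 14)

(32, 14)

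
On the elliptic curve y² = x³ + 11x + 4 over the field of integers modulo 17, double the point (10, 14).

tangent at (10, 14): λ = (3·10² + 11)/(2·14) ≡ 5/11. 11⁻¹ ≡ 14 (mod 17) since 11·14 = 154 ≡ 1, so λ ≡ 5·14 ≡ 2.
  x = λ² - 10 - 10 = 4 - 20 ≡ 1; y = λ·(10 - 1) - 14 ≡ 4. → (1, 4)

(1, 4)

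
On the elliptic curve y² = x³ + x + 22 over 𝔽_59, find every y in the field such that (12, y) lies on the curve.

x³ + 1x + 22 = 1762 ≡ 51 (mod 59).
Square roots of 51 mod 59: 13 and 46 (since 13² = 169 ≡ 51).

13, 46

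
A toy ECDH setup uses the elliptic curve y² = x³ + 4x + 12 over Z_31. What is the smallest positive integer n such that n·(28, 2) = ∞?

2P: tangent at (28, 2): λ = (3·28² + 4)/(2·2) ≡ 0/4. 4⁻¹ ≡ 8 (mod 31), so λ ≡ 0·8 ≡ 0.
  x = λ² - 28 - 28 = 0 - 56 ≡ 6; y = λ·(28 - 6) - 2 ≡ 29. → (6, 29)
3P: (6, 29) + (28, 2). λ = (2 - 29)/(28 - 6) ≡ 4/22 mod 31. 22⁻¹ ≡ 24 (mod 31), so λ ≡ 3.
  x = λ² - 6 - 28 = 9 - 34 ≡ 6; y = λ·(6 - 6) - 29 ≡ 2. → (6, 2)
4P: (6, 2) + (28, 2). λ = (2 - 2)/(28 - 6) ≡ 0/22 mod 31. 22⁻¹ ≡ 24 (mod 31), so λ ≡ 0.
  x = λ² - 6 - 28 = 0 - 34 ≡ 28; y = λ·(6 - 28) - 2 ≡ 29. → (28, 29)
5P: (28, 29) + (28, 2): same x and y₁ ≡ -y₂, so the sum is ∞.
5P = ∞, so the order is 5.

5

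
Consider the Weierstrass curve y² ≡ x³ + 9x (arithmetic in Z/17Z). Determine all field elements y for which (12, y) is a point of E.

0

x³ + 9x + 0 = 1836 ≡ 0 (mod 17).
Only y = 0 satisfies y² ≡ 0.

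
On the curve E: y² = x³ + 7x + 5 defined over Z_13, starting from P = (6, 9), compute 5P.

Double-and-add on 5 = (101)₂. Start with P = (6, 9) for the leading 1-bit.
double: tangent at (6, 9): λ = (3·6² + 7)/(2·9) ≡ 11/5. 5⁻¹ ≡ 8 (mod 13), so λ ≡ 11·8 ≡ 10.
  x = λ² - 6 - 6 = 100 - 12 ≡ 10; y = λ·(6 - 10) - 9 ≡ 3. → (10, 3)
double: tangent at (10, 3): λ = (3·10² + 7)/(2·3) ≡ 8/6. 6⁻¹ ≡ 11 (mod 13), so λ ≡ 8·11 ≡ 10.
  x = λ² - 10 - 10 = 100 - 20 ≡ 2; y = λ·(10 - 2) - 3 ≡ 12. → (2, 12)
add P: (2, 12) + (6, 9). λ = (9 - 12)/(6 - 2) ≡ 10/4 mod 13. 4⁻¹ ≡ 10 (mod 13) since 4·10 = 40 ≡ 1, so λ ≡ 9.
  x = λ² - 2 - 6 = 81 - 8 ≡ 8; y = λ·(2 - 8) - 12 ≡ 12. → (8, 12)

(8, 12)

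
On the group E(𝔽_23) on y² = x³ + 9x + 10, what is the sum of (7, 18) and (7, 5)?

The two points share x = 7 and their y-coordinates satisfy 18 + 5 ≡ 0 (mod 23), so they are inverses. Their sum is ∞.

O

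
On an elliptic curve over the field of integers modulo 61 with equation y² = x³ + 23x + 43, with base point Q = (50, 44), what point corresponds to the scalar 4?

Repeated addition: build up to 4Q.
2Q: tangent at (50, 44): λ = (3·50² + 23)/(2·44) ≡ 20/27. 27⁻¹ ≡ 52 (mod 61), so λ ≡ 20·52 ≡ 3.
  x = λ² - 50 - 50 = 9 - 100 ≡ 31; y = λ·(50 - 31) - 44 ≡ 13. → (31, 13)
3Q: (31, 13) + (50, 44). λ = (44 - 13)/(50 - 31) ≡ 31/19 mod 61. 19⁻¹ ≡ 45 (mod 61) since 19·45 = 855 ≡ 1, so λ ≡ 53.
  x = λ² - 31 - 50 = 2809 - 81 ≡ 44; y = λ·(31 - 44) - 13 ≡ 30. → (44, 30)
4Q: (44, 30) + (50, 44). λ = (44 - 30)/(50 - 44) ≡ 14/6 mod 61. 6⁻¹ ≡ 51 (mod 61) since 6·51 = 306 ≡ 1, so λ ≡ 43.
  x = λ² - 44 - 50 = 1849 - 94 ≡ 47; y = λ·(44 - 47) - 30 ≡ 24. → (47, 24)

(47, 24)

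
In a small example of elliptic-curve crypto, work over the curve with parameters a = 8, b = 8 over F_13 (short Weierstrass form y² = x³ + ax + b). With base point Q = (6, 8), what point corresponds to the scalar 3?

(6, 5)

Repeated addition: build up to 3Q.
2Q: tangent at (6, 8): λ = (3·6² + 8)/(2·8) ≡ 12/3. 3⁻¹ ≡ 9 (mod 13) since 3·9 = 27 ≡ 1, so λ ≡ 12·9 ≡ 4.
  x = λ² - 6 - 6 = 16 - 12 ≡ 4; y = λ·(6 - 4) - 8 ≡ 0. → (4, 0)
3Q: (4, 0) + (6, 8). λ = (8 - 0)/(6 - 4) ≡ 8/2 mod 13. 2⁻¹ ≡ 7 (mod 13) since 2·7 = 14 ≡ 1, so λ ≡ 4.
  x = λ² - 4 - 6 = 16 - 10 ≡ 6; y = λ·(4 - 6) - 0 ≡ 5. → (6, 5)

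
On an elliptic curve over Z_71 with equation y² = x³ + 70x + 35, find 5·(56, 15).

Write Q = (56, 15).
Repeated addition: build up to 5Q.
2Q: tangent at (56, 15): λ = (3·56² + 70)/(2·15) ≡ 35/30. 30⁻¹ ≡ 45 (mod 71), so λ ≡ 35·45 ≡ 13.
  x = λ² - 56 - 56 = 169 - 112 ≡ 57; y = λ·(56 - 57) - 15 ≡ 43. → (57, 43)
3Q: (57, 43) + (56, 15). λ = (15 - 43)/(56 - 57) ≡ 43/70 mod 71. 70⁻¹ ≡ 70 (mod 71), so λ ≡ 28.
  x = λ² - 57 - 56 = 784 - 113 ≡ 32; y = λ·(57 - 32) - 43 ≡ 18. → (32, 18)
4Q: (32, 18) + (56, 15). λ = (15 - 18)/(56 - 32) ≡ 68/24 mod 71. 24⁻¹ ≡ 3 (mod 71) since 24·3 = 72 ≡ 1, so λ ≡ 62.
  x = λ² - 32 - 56 = 3844 - 88 ≡ 64; y = λ·(32 - 64) - 18 ≡ 57. → (64, 57)
5Q: (64, 57) + (56, 15). λ = (15 - 57)/(56 - 64) ≡ 29/63 mod 71. 63⁻¹ ≡ 62 (mod 71), so λ ≡ 23.
  x = λ² - 64 - 56 = 529 - 120 ≡ 54; y = λ·(64 - 54) - 57 ≡ 31. → (54, 31)

(54, 31)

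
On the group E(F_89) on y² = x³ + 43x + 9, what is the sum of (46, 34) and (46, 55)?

O

The two points share x = 46 and their y-coordinates satisfy 34 + 55 ≡ 0 (mod 89), so they are inverses. Their sum is O.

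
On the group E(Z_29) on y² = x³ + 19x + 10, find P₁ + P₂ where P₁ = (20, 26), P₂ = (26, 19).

(20, 26) + (26, 19). λ = (19 - 26)/(26 - 20) ≡ 22/6 mod 29. 6⁻¹ ≡ 5 (mod 29) since 6·5 = 30 ≡ 1, so λ ≡ 23.
  x = λ² - 20 - 26 = 529 - 46 ≡ 19; y = λ·(20 - 19) - 26 ≡ 26. → (19, 26)

(19, 26)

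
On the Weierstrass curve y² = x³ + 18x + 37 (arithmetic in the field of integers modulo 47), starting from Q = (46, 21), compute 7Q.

(14, 5)

Double-and-add on 7 = (111)₂. Start with Q = (46, 21) for the leading 1-bit.
double: tangent at (46, 21): λ = (3·46² + 18)/(2·21) ≡ 21/42. 42⁻¹ ≡ 28 (mod 47), so λ ≡ 21·28 ≡ 24.
  x = λ² - 46 - 46 = 576 - 92 ≡ 14; y = λ·(46 - 14) - 21 ≡ 42. → (14, 42)
add Q: (14, 42) + (46, 21). λ = (21 - 42)/(46 - 14) ≡ 26/32 mod 47. 32⁻¹ ≡ 25 (mod 47), so λ ≡ 39.
  x = λ² - 14 - 46 = 1521 - 60 ≡ 4; y = λ·(14 - 4) - 42 ≡ 19. → (4, 19)
double: tangent at (4, 19): λ = (3·4² + 18)/(2·19) ≡ 19/38. 38⁻¹ ≡ 26 (mod 47) since 38·26 = 988 ≡ 1, so λ ≡ 19·26 ≡ 24.
  x = λ² - 4 - 4 = 576 - 8 ≡ 4; y = λ·(4 - 4) - 19 ≡ 28. → (4, 28)
add Q: (4, 28) + (46, 21). λ = (21 - 28)/(46 - 4) ≡ 40/42 mod 47. 42⁻¹ ≡ 28 (mod 47) since 42·28 = 1176 ≡ 1, so λ ≡ 39.
  x = λ² - 4 - 46 = 1521 - 50 ≡ 14; y = λ·(4 - 14) - 28 ≡ 5. → (14, 5)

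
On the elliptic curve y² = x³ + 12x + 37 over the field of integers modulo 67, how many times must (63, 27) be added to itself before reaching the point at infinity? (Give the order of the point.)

2P: tangent at (63, 27): λ = (3·63² + 12)/(2·27) ≡ 60/54. 54⁻¹ ≡ 36 (mod 67), so λ ≡ 60·36 ≡ 16.
  x = λ² - 63 - 63 = 256 - 126 ≡ 63; y = λ·(63 - 63) - 27 ≡ 40. → (63, 40)
3P: (63, 40) + (63, 27): same x and y₁ ≡ -y₂, so the sum is the point at infinity.
3P = the point at infinity, so the order is 3.

3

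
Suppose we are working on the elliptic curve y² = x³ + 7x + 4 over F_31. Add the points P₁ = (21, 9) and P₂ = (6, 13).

(21, 9) + (6, 13). λ = (13 - 9)/(6 - 21) ≡ 4/16 mod 31. 16⁻¹ ≡ 2 (mod 31) since 16·2 = 32 ≡ 1, so λ ≡ 8.
  x = λ² - 21 - 6 = 64 - 27 ≡ 6; y = λ·(21 - 6) - 9 ≡ 18. → (6, 18)

(6, 18)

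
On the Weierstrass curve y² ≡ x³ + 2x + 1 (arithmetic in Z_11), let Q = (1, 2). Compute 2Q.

tangent at (1, 2): λ = (3·1² + 2)/(2·2) ≡ 5/4. 4⁻¹ ≡ 3 (mod 11) since 4·3 = 12 ≡ 1, so λ ≡ 5·3 ≡ 4.
  x = λ² - 1 - 1 = 16 - 2 ≡ 3; y = λ·(1 - 3) - 2 ≡ 1. → (3, 1)

(3, 1)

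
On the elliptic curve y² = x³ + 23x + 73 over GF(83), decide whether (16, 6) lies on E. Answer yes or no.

no

y² = 6² ≡ 36; x³ + 23x + 73 = 4537 ≡ 55 (mod 83). 36 ≠ 55.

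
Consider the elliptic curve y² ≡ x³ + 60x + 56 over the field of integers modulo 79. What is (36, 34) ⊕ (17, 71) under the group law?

(36, 34) + (17, 71). λ = (71 - 34)/(17 - 36) ≡ 37/60 mod 79. 60⁻¹ ≡ 54 (mod 79), so λ ≡ 23.
  x = λ² - 36 - 17 = 529 - 53 ≡ 2; y = λ·(36 - 2) - 34 ≡ 37. → (2, 37)

(2, 37)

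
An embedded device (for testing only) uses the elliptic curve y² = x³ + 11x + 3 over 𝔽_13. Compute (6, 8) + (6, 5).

O

The two points share x = 6 and their y-coordinates satisfy 8 + 5 ≡ 0 (mod 13), so they are inverses. Their sum is the point at infinity.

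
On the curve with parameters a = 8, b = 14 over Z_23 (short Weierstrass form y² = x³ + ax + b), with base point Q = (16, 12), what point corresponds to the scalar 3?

Repeated addition: build up to 3Q.
2Q: tangent at (16, 12): λ = (3·16² + 8)/(2·12) ≡ 17/1. 1⁻¹ ≡ 1 (mod 23) since 1·1 = 1 ≡ 1, so λ ≡ 17·1 ≡ 17.
  x = λ² - 16 - 16 = 289 - 32 ≡ 4; y = λ·(16 - 4) - 12 ≡ 8. → (4, 8)
3Q: (4, 8) + (16, 12). λ = (12 - 8)/(16 - 4) ≡ 4/12 mod 23. 12⁻¹ ≡ 2 (mod 23) since 12·2 = 24 ≡ 1, so λ ≡ 8.
  x = λ² - 4 - 16 = 64 - 20 ≡ 21; y = λ·(4 - 21) - 8 ≡ 17. → (21, 17)

(21, 17)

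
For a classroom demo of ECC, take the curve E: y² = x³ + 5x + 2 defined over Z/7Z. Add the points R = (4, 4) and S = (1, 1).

(3, 4)

(4, 4) + (1, 1). λ = (1 - 4)/(1 - 4) ≡ 4/4 mod 7. 4⁻¹ ≡ 2 (mod 7), so λ ≡ 1.
  x = λ² - 4 - 1 = 1 - 5 ≡ 3; y = λ·(4 - 3) - 4 ≡ 4. → (3, 4)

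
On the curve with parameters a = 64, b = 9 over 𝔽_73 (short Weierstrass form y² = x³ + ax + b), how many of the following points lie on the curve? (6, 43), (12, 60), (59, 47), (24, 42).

(6, 43): 43² ≡ 24, rhs ≡ 25 → off.
(12, 60): 60² ≡ 23, rhs ≡ 23 → on.
(59, 47): 47² ≡ 19, rhs ≡ 19 → on.
(24, 42): 42² ≡ 12, rhs ≡ 39 → off.

2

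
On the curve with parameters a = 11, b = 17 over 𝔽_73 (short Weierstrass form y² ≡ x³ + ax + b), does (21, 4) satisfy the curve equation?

y² = 4² ≡ 16; x³ + 11x + 17 = 9509 ≡ 19 (mod 73). 16 ≠ 19.

no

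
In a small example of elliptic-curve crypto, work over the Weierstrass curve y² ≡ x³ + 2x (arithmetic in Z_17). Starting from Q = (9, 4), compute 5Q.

O

Double-and-add on 5 = (101)₂. Start with Q = (9, 4) for the leading 1-bit.
double: tangent at (9, 4): λ = (3·9² + 2)/(2·4) ≡ 7/8. 8⁻¹ ≡ 15 (mod 17) since 8·15 = 120 ≡ 1, so λ ≡ 7·15 ≡ 3.
  x = λ² - 9 - 9 = 9 - 18 ≡ 8; y = λ·(9 - 8) - 4 ≡ 16. → (8, 16)
double: tangent at (8, 16): λ = (3·8² + 2)/(2·16) ≡ 7/15. 15⁻¹ ≡ 8 (mod 17), so λ ≡ 7·8 ≡ 5.
  x = λ² - 8 - 8 = 25 - 16 ≡ 9; y = λ·(8 - 9) - 16 ≡ 13. → (9, 13)
add Q: (9, 13) + (9, 4): same x and y₁ ≡ -y₂, so the sum is ∞.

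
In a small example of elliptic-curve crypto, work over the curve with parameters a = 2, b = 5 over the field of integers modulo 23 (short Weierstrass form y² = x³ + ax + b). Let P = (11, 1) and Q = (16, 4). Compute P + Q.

(11, 1) + (16, 4). λ = (4 - 1)/(16 - 11) ≡ 3/5 mod 23. 5⁻¹ ≡ 14 (mod 23), so λ ≡ 19.
  x = λ² - 11 - 16 = 361 - 27 ≡ 12; y = λ·(11 - 12) - 1 ≡ 3. → (12, 3)

(12, 3)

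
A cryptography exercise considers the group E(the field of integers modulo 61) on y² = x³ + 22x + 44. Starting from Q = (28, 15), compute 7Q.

Double-and-add on 7 = (111)₂. Start with Q = (28, 15) for the leading 1-bit.
double: tangent at (28, 15): λ = (3·28² + 22)/(2·15) ≡ 56/30. 30⁻¹ ≡ 59 (mod 61) since 30·59 = 1770 ≡ 1, so λ ≡ 56·59 ≡ 10.
  x = λ² - 28 - 28 = 100 - 56 ≡ 44; y = λ·(28 - 44) - 15 ≡ 8. → (44, 8)
add Q: (44, 8) + (28, 15). λ = (15 - 8)/(28 - 44) ≡ 7/45 mod 61. 45⁻¹ ≡ 19 (mod 61), so λ ≡ 11.
  x = λ² - 44 - 28 = 121 - 72 ≡ 49; y = λ·(44 - 49) - 8 ≡ 59. → (49, 59)
double: tangent at (49, 59): λ = (3·49² + 22)/(2·59) ≡ 27/57. 57⁻¹ ≡ 15 (mod 61) since 57·15 = 855 ≡ 1, so λ ≡ 27·15 ≡ 39.
  x = λ² - 49 - 49 = 1521 - 98 ≡ 20; y = λ·(49 - 20) - 59 ≡ 35. → (20, 35)
add Q: (20, 35) + (28, 15). λ = (15 - 35)/(28 - 20) ≡ 41/8 mod 61. 8⁻¹ ≡ 23 (mod 61), so λ ≡ 28.
  x = λ² - 20 - 28 = 784 - 48 ≡ 4; y = λ·(20 - 4) - 35 ≡ 47. → (4, 47)

(4, 47)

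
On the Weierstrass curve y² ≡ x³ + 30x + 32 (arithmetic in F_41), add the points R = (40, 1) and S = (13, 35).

(40, 1) + (13, 35). λ = (35 - 1)/(13 - 40) ≡ 34/14 mod 41. 14⁻¹ ≡ 3 (mod 41), so λ ≡ 20.
  x = λ² - 40 - 13 = 400 - 53 ≡ 19; y = λ·(40 - 19) - 1 ≡ 9. → (19, 9)

(19, 9)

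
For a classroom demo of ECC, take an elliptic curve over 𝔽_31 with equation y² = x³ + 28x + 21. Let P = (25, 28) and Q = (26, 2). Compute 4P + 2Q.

First 4P:
Double-and-add on 4 = (100)₂. Start with P = (25, 28) for the leading 1-bit.
double: tangent at (25, 28): λ = (3·25² + 28)/(2·28) ≡ 12/25. 25⁻¹ ≡ 5 (mod 31) since 25·5 = 125 ≡ 1, so λ ≡ 12·5 ≡ 29.
  x = λ² - 25 - 25 = 841 - 50 ≡ 16; y = λ·(25 - 16) - 28 ≡ 16. → (16, 16)
double: tangent at (16, 16): λ = (3·16² + 28)/(2·16) ≡ 21/1. 1⁻¹ ≡ 1 (mod 31), so λ ≡ 21·1 ≡ 21.
  x = λ² - 16 - 16 = 441 - 32 ≡ 6; y = λ·(16 - 6) - 16 ≡ 8. → (6, 8)
4P = (6, 8).
Next 2Q:
Repeated addition: build up to 2Q.
2Q: tangent at (26, 2): λ = (3·26² + 28)/(2·2) ≡ 10/4. 4⁻¹ ≡ 8 (mod 31) since 4·8 = 32 ≡ 1, so λ ≡ 10·8 ≡ 18.
  x = λ² - 26 - 26 = 324 - 52 ≡ 24; y = λ·(26 - 24) - 2 ≡ 3. → (24, 3)
2Q = (24, 3).
Finally 4P + 2Q:
(6, 8) + (24, 3). λ = (3 - 8)/(24 - 6) ≡ 26/18 mod 31. 18⁻¹ ≡ 19 (mod 31) since 18·19 = 342 ≡ 1, so λ ≡ 29.
  x = λ² - 6 - 24 = 841 - 30 ≡ 5; y = λ·(6 - 5) - 8 ≡ 21. → (5, 21)

(5, 21)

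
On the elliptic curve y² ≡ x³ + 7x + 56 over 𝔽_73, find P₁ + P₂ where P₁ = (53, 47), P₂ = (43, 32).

(53, 47) + (43, 32). λ = (32 - 47)/(43 - 53) ≡ 58/63 mod 73. 63⁻¹ ≡ 51 (mod 73), so λ ≡ 38.
  x = λ² - 53 - 43 = 1444 - 96 ≡ 34; y = λ·(53 - 34) - 47 ≡ 18. → (34, 18)

(34, 18)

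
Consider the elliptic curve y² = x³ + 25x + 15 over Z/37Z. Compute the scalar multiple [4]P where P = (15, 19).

Repeated addition: build up to 4P.
2P: tangent at (15, 19): λ = (3·15² + 25)/(2·19) ≡ 34/1. 1⁻¹ ≡ 1 (mod 37), so λ ≡ 34·1 ≡ 34.
  x = λ² - 15 - 15 = 1156 - 30 ≡ 16; y = λ·(15 - 16) - 19 ≡ 21. → (16, 21)
3P: (16, 21) + (15, 19). λ = (19 - 21)/(15 - 16) ≡ 35/36 mod 37. 36⁻¹ ≡ 36 (mod 37), so λ ≡ 2.
  x = λ² - 16 - 15 = 4 - 31 ≡ 10; y = λ·(16 - 10) - 21 ≡ 28. → (10, 28)
4P: (10, 28) + (15, 19). λ = (19 - 28)/(15 - 10) ≡ 28/5 mod 37. 5⁻¹ ≡ 15 (mod 37) since 5·15 = 75 ≡ 1, so λ ≡ 13.
  x = λ² - 10 - 15 = 169 - 25 ≡ 33; y = λ·(10 - 33) - 28 ≡ 6. → (33, 6)

(33, 6)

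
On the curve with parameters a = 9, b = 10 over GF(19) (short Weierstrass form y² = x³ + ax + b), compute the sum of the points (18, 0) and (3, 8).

(18, 0) + (3, 8). λ = (8 - 0)/(3 - 18) ≡ 8/4 mod 19. 4⁻¹ ≡ 5 (mod 19) since 4·5 = 20 ≡ 1, so λ ≡ 2.
  x = λ² - 18 - 3 = 4 - 21 ≡ 2; y = λ·(18 - 2) - 0 ≡ 13. → (2, 13)

(2, 13)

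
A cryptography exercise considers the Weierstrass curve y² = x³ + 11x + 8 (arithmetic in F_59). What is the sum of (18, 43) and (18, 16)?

The two points share x = 18 and their y-coordinates satisfy 43 + 16 ≡ 0 (mod 59), so they are inverses. Their sum is 𝒪.

O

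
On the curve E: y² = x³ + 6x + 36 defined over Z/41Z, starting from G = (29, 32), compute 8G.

Repeated addition: build up to 8G.
2G: tangent at (29, 32): λ = (3·29² + 6)/(2·32) ≡ 28/23. 23⁻¹ ≡ 25 (mod 41) since 23·25 = 575 ≡ 1, so λ ≡ 28·25 ≡ 3.
  x = λ² - 29 - 29 = 9 - 58 ≡ 33; y = λ·(29 - 33) - 32 ≡ 38. → (33, 38)
3G: (33, 38) + (29, 32). λ = (32 - 38)/(29 - 33) ≡ 35/37 mod 41. 37⁻¹ ≡ 10 (mod 41) since 37·10 = 370 ≡ 1, so λ ≡ 22.
  x = λ² - 33 - 29 = 484 - 62 ≡ 12; y = λ·(33 - 12) - 38 ≡ 14. → (12, 14)
4G: (12, 14) + (29, 32). λ = (32 - 14)/(29 - 12) ≡ 18/17 mod 41. 17⁻¹ ≡ 29 (mod 41) since 17·29 = 493 ≡ 1, so λ ≡ 30.
  x = λ² - 12 - 29 = 900 - 41 ≡ 39; y = λ·(12 - 39) - 14 ≡ 37. → (39, 37)
5G: (39, 37) + (29, 32). λ = (32 - 37)/(29 - 39) ≡ 36/31 mod 41. 31⁻¹ ≡ 4 (mod 41) since 31·4 = 124 ≡ 1, so λ ≡ 21.
  x = λ² - 39 - 29 = 441 - 68 ≡ 4; y = λ·(39 - 4) - 37 ≡ 1. → (4, 1)
6G: (4, 1) + (29, 32). λ = (32 - 1)/(29 - 4) ≡ 31/25 mod 41. 25⁻¹ ≡ 23 (mod 41) since 25·23 = 575 ≡ 1, so λ ≡ 16.
  x = λ² - 4 - 29 = 256 - 33 ≡ 18; y = λ·(4 - 18) - 1 ≡ 21. → (18, 21)
7G: (18, 21) + (29, 32). λ = (32 - 21)/(29 - 18) ≡ 11/11 mod 41. 11⁻¹ ≡ 15 (mod 41) since 11·15 = 165 ≡ 1, so λ ≡ 1.
  x = λ² - 18 - 29 = 1 - 47 ≡ 36; y = λ·(18 - 36) - 21 ≡ 2. → (36, 2)
8G: (36, 2) + (29, 32). λ = (32 - 2)/(29 - 36) ≡ 30/34 mod 41. 34⁻¹ ≡ 35 (mod 41) since 34·35 = 1190 ≡ 1, so λ ≡ 25.
  x = λ² - 36 - 29 = 625 - 65 ≡ 27; y = λ·(36 - 27) - 2 ≡ 18. → (27, 18)

(27, 18)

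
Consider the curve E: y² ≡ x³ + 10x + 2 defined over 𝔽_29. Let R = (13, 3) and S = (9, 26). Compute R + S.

(13, 3) + (9, 26). λ = (26 - 3)/(9 - 13) ≡ 23/25 mod 29. 25⁻¹ ≡ 7 (mod 29), so λ ≡ 16.
  x = λ² - 13 - 9 = 256 - 22 ≡ 2; y = λ·(13 - 2) - 3 ≡ 28. → (2, 28)

(2, 28)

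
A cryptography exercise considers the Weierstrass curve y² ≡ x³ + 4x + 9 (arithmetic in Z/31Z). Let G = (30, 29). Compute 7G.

(11, 12)

Double-and-add on 7 = (111)₂. Start with G = (30, 29) for the leading 1-bit.
double: tangent at (30, 29): λ = (3·30² + 4)/(2·29) ≡ 7/27. 27⁻¹ ≡ 23 (mod 31), so λ ≡ 7·23 ≡ 6.
  x = λ² - 30 - 30 = 36 - 60 ≡ 7; y = λ·(30 - 7) - 29 ≡ 16. → (7, 16)
add G: (7, 16) + (30, 29). λ = (29 - 16)/(30 - 7) ≡ 13/23 mod 31. 23⁻¹ ≡ 27 (mod 31), so λ ≡ 10.
  x = λ² - 7 - 30 = 100 - 37 ≡ 1; y = λ·(7 - 1) - 16 ≡ 13. → (1, 13)
double: tangent at (1, 13): λ = (3·1² + 4)/(2·13) ≡ 7/26. 26⁻¹ ≡ 6 (mod 31) since 26·6 = 156 ≡ 1, so λ ≡ 7·6 ≡ 11.
  x = λ² - 1 - 1 = 121 - 2 ≡ 26; y = λ·(1 - 26) - 13 ≡ 22. → (26, 22)
add G: (26, 22) + (30, 29). λ = (29 - 22)/(30 - 26) ≡ 7/4 mod 31. 4⁻¹ ≡ 8 (mod 31) since 4·8 = 32 ≡ 1, so λ ≡ 25.
  x = λ² - 26 - 30 = 625 - 56 ≡ 11; y = λ·(26 - 11) - 22 ≡ 12. → (11, 12)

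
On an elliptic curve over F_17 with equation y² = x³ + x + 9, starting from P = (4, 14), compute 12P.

(7, 11)

Double-and-add on 12 = (1100)₂. Start with P = (4, 14) for the leading 1-bit.
double: tangent at (4, 14): λ = (3·4² + 1)/(2·14) ≡ 15/11. 11⁻¹ ≡ 14 (mod 17), so λ ≡ 15·14 ≡ 6.
  x = λ² - 4 - 4 = 36 - 8 ≡ 11; y = λ·(4 - 11) - 14 ≡ 12. → (11, 12)
add P: (11, 12) + (4, 14). λ = (14 - 12)/(4 - 11) ≡ 2/10 mod 17. 10⁻¹ ≡ 12 (mod 17) since 10·12 = 120 ≡ 1, so λ ≡ 7.
  x = λ² - 11 - 4 = 49 - 15 ≡ 0; y = λ·(11 - 0) - 12 ≡ 14. → (0, 14)
double: tangent at (0, 14): λ = (3·0² + 1)/(2·14) ≡ 1/11. 11⁻¹ ≡ 14 (mod 17), so λ ≡ 1·14 ≡ 14.
  x = λ² - 0 - 0 = 196 - 0 ≡ 9; y = λ·(0 - 9) - 14 ≡ 13. → (9, 13)
double: tangent at (9, 13): λ = (3·9² + 1)/(2·13) ≡ 6/9. 9⁻¹ ≡ 2 (mod 17), so λ ≡ 6·2 ≡ 12.
  x = λ² - 9 - 9 = 144 - 18 ≡ 7; y = λ·(9 - 7) - 13 ≡ 11. → (7, 11)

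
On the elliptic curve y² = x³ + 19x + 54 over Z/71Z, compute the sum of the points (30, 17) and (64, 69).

(30, 17) + (64, 69). λ = (69 - 17)/(64 - 30) ≡ 52/34 mod 71. 34⁻¹ ≡ 23 (mod 71), so λ ≡ 60.
  x = λ² - 30 - 64 = 3600 - 94 ≡ 27; y = λ·(30 - 27) - 17 ≡ 21. → (27, 21)

(27, 21)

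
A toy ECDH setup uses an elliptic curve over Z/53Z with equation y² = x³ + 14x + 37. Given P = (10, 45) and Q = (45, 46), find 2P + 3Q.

(31, 30)

First 2P:
Repeated addition: build up to 2P.
2P: tangent at (10, 45): λ = (3·10² + 14)/(2·45) ≡ 49/37. 37⁻¹ ≡ 43 (mod 53) since 37·43 = 1591 ≡ 1, so λ ≡ 49·43 ≡ 40.
  x = λ² - 10 - 10 = 1600 - 20 ≡ 43; y = λ·(10 - 43) - 45 ≡ 13. → (43, 13)
2P = (43, 13).
Next 3Q:
Repeated addition: build up to 3Q.
2Q: tangent at (45, 46): λ = (3·45² + 14)/(2·46) ≡ 47/39. 39⁻¹ ≡ 34 (mod 53), so λ ≡ 47·34 ≡ 8.
  x = λ² - 45 - 45 = 64 - 90 ≡ 27; y = λ·(45 - 27) - 46 ≡ 45. → (27, 45)
3Q: (27, 45) + (45, 46). λ = (46 - 45)/(45 - 27) ≡ 1/18 mod 53. 18⁻¹ ≡ 3 (mod 53) since 18·3 = 54 ≡ 1, so λ ≡ 3.
  x = λ² - 27 - 45 = 9 - 72 ≡ 43; y = λ·(27 - 43) - 45 ≡ 13. → (43, 13)
3Q = (43, 13).
Finally 2P + 3Q:
tangent at (43, 13): λ = (3·43² + 14)/(2·13) ≡ 49/26. 26⁻¹ ≡ 51 (mod 53) since 26·51 = 1326 ≡ 1, so λ ≡ 49·51 ≡ 8.
  x = λ² - 43 - 43 = 64 - 86 ≡ 31; y = λ·(43 - 31) - 13 ≡ 30. → (31, 30)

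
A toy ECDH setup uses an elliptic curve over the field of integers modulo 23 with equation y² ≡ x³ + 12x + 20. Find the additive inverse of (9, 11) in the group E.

-(9, 11) = (9, -11 mod 23) = (9, 12).

(9, 12)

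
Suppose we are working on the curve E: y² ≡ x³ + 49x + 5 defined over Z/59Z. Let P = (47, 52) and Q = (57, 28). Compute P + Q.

(41, 28)

(47, 52) + (57, 28). λ = (28 - 52)/(57 - 47) ≡ 35/10 mod 59. 10⁻¹ ≡ 6 (mod 59) since 10·6 = 60 ≡ 1, so λ ≡ 33.
  x = λ² - 47 - 57 = 1089 - 104 ≡ 41; y = λ·(47 - 41) - 52 ≡ 28. → (41, 28)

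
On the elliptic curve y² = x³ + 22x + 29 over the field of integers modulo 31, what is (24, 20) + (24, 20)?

(8, 29)

tangent at (24, 20): λ = (3·24² + 22)/(2·20) ≡ 14/9. 9⁻¹ ≡ 7 (mod 31), so λ ≡ 14·7 ≡ 5.
  x = λ² - 24 - 24 = 25 - 48 ≡ 8; y = λ·(24 - 8) - 20 ≡ 29. → (8, 29)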